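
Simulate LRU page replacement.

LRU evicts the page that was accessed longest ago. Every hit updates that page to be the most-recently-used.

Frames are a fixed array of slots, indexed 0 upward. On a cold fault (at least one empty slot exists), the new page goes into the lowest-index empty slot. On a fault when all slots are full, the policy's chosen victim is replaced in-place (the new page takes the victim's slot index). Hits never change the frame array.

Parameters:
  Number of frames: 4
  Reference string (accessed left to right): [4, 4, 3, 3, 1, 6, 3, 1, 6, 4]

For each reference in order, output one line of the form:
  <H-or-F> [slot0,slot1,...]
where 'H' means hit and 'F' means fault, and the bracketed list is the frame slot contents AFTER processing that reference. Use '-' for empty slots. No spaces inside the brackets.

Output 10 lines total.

F [4,-,-,-]
H [4,-,-,-]
F [4,3,-,-]
H [4,3,-,-]
F [4,3,1,-]
F [4,3,1,6]
H [4,3,1,6]
H [4,3,1,6]
H [4,3,1,6]
H [4,3,1,6]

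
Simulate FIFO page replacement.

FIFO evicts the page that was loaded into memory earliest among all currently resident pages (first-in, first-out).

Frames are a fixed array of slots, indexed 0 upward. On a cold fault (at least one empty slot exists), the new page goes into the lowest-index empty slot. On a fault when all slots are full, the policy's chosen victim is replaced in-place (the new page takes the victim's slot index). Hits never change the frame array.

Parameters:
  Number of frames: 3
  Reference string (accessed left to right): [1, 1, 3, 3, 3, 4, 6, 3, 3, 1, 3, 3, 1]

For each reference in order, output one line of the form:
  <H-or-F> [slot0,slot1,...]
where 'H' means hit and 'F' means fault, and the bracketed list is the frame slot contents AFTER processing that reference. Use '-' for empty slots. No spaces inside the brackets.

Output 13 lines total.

F [1,-,-]
H [1,-,-]
F [1,3,-]
H [1,3,-]
H [1,3,-]
F [1,3,4]
F [6,3,4]
H [6,3,4]
H [6,3,4]
F [6,1,4]
F [6,1,3]
H [6,1,3]
H [6,1,3]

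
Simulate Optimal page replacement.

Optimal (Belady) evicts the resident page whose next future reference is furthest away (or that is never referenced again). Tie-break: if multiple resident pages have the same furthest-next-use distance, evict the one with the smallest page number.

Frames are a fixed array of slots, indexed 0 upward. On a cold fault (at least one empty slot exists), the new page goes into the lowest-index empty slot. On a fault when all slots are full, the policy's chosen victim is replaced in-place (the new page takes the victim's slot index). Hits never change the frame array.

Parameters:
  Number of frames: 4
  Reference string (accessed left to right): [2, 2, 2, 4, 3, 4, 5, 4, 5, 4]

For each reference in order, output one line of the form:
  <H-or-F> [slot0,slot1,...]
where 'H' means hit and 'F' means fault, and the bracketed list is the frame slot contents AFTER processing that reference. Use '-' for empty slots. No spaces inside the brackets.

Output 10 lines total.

F [2,-,-,-]
H [2,-,-,-]
H [2,-,-,-]
F [2,4,-,-]
F [2,4,3,-]
H [2,4,3,-]
F [2,4,3,5]
H [2,4,3,5]
H [2,4,3,5]
H [2,4,3,5]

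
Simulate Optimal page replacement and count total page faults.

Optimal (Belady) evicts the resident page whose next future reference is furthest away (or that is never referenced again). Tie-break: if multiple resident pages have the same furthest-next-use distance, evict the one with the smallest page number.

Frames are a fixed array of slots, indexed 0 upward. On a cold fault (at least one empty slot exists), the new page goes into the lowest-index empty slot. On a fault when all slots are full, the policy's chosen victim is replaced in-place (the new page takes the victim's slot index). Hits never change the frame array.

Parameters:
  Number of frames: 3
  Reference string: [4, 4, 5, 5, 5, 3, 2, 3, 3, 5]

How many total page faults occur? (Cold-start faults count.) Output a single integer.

Step 0: ref 4 → FAULT, frames=[4,-,-]
Step 1: ref 4 → HIT, frames=[4,-,-]
Step 2: ref 5 → FAULT, frames=[4,5,-]
Step 3: ref 5 → HIT, frames=[4,5,-]
Step 4: ref 5 → HIT, frames=[4,5,-]
Step 5: ref 3 → FAULT, frames=[4,5,3]
Step 6: ref 2 → FAULT (evict 4), frames=[2,5,3]
Step 7: ref 3 → HIT, frames=[2,5,3]
Step 8: ref 3 → HIT, frames=[2,5,3]
Step 9: ref 5 → HIT, frames=[2,5,3]
Total faults: 4

Answer: 4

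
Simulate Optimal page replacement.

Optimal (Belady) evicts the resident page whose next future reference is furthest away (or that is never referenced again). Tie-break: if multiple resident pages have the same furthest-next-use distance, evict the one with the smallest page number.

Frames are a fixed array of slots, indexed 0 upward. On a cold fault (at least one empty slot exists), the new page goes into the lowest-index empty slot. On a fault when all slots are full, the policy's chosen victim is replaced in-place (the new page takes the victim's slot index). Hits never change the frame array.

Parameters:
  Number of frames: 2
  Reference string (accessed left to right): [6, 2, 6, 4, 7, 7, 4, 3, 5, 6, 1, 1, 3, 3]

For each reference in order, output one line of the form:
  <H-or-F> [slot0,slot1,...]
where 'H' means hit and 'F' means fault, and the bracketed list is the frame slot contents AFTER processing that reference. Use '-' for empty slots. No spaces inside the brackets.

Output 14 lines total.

F [6,-]
F [6,2]
H [6,2]
F [6,4]
F [7,4]
H [7,4]
H [7,4]
F [7,3]
F [5,3]
F [6,3]
F [1,3]
H [1,3]
H [1,3]
H [1,3]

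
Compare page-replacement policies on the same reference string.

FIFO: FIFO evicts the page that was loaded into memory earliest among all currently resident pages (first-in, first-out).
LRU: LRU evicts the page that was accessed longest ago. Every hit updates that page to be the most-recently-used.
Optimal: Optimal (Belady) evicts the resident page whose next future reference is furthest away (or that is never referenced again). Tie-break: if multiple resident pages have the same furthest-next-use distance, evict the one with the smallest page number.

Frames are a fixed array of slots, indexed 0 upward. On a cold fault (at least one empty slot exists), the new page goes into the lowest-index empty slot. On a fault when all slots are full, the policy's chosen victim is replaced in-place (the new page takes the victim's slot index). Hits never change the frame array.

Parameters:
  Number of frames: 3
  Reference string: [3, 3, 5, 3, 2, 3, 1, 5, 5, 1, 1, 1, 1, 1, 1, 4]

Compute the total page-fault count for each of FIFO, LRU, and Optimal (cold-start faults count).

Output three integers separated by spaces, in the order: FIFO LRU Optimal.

--- FIFO ---
  step 0: ref 3 -> FAULT, frames=[3,-,-] (faults so far: 1)
  step 1: ref 3 -> HIT, frames=[3,-,-] (faults so far: 1)
  step 2: ref 5 -> FAULT, frames=[3,5,-] (faults so far: 2)
  step 3: ref 3 -> HIT, frames=[3,5,-] (faults so far: 2)
  step 4: ref 2 -> FAULT, frames=[3,5,2] (faults so far: 3)
  step 5: ref 3 -> HIT, frames=[3,5,2] (faults so far: 3)
  step 6: ref 1 -> FAULT, evict 3, frames=[1,5,2] (faults so far: 4)
  step 7: ref 5 -> HIT, frames=[1,5,2] (faults so far: 4)
  step 8: ref 5 -> HIT, frames=[1,5,2] (faults so far: 4)
  step 9: ref 1 -> HIT, frames=[1,5,2] (faults so far: 4)
  step 10: ref 1 -> HIT, frames=[1,5,2] (faults so far: 4)
  step 11: ref 1 -> HIT, frames=[1,5,2] (faults so far: 4)
  step 12: ref 1 -> HIT, frames=[1,5,2] (faults so far: 4)
  step 13: ref 1 -> HIT, frames=[1,5,2] (faults so far: 4)
  step 14: ref 1 -> HIT, frames=[1,5,2] (faults so far: 4)
  step 15: ref 4 -> FAULT, evict 5, frames=[1,4,2] (faults so far: 5)
  FIFO total faults: 5
--- LRU ---
  step 0: ref 3 -> FAULT, frames=[3,-,-] (faults so far: 1)
  step 1: ref 3 -> HIT, frames=[3,-,-] (faults so far: 1)
  step 2: ref 5 -> FAULT, frames=[3,5,-] (faults so far: 2)
  step 3: ref 3 -> HIT, frames=[3,5,-] (faults so far: 2)
  step 4: ref 2 -> FAULT, frames=[3,5,2] (faults so far: 3)
  step 5: ref 3 -> HIT, frames=[3,5,2] (faults so far: 3)
  step 6: ref 1 -> FAULT, evict 5, frames=[3,1,2] (faults so far: 4)
  step 7: ref 5 -> FAULT, evict 2, frames=[3,1,5] (faults so far: 5)
  step 8: ref 5 -> HIT, frames=[3,1,5] (faults so far: 5)
  step 9: ref 1 -> HIT, frames=[3,1,5] (faults so far: 5)
  step 10: ref 1 -> HIT, frames=[3,1,5] (faults so far: 5)
  step 11: ref 1 -> HIT, frames=[3,1,5] (faults so far: 5)
  step 12: ref 1 -> HIT, frames=[3,1,5] (faults so far: 5)
  step 13: ref 1 -> HIT, frames=[3,1,5] (faults so far: 5)
  step 14: ref 1 -> HIT, frames=[3,1,5] (faults so far: 5)
  step 15: ref 4 -> FAULT, evict 3, frames=[4,1,5] (faults so far: 6)
  LRU total faults: 6
--- Optimal ---
  step 0: ref 3 -> FAULT, frames=[3,-,-] (faults so far: 1)
  step 1: ref 3 -> HIT, frames=[3,-,-] (faults so far: 1)
  step 2: ref 5 -> FAULT, frames=[3,5,-] (faults so far: 2)
  step 3: ref 3 -> HIT, frames=[3,5,-] (faults so far: 2)
  step 4: ref 2 -> FAULT, frames=[3,5,2] (faults so far: 3)
  step 5: ref 3 -> HIT, frames=[3,5,2] (faults so far: 3)
  step 6: ref 1 -> FAULT, evict 2, frames=[3,5,1] (faults so far: 4)
  step 7: ref 5 -> HIT, frames=[3,5,1] (faults so far: 4)
  step 8: ref 5 -> HIT, frames=[3,5,1] (faults so far: 4)
  step 9: ref 1 -> HIT, frames=[3,5,1] (faults so far: 4)
  step 10: ref 1 -> HIT, frames=[3,5,1] (faults so far: 4)
  step 11: ref 1 -> HIT, frames=[3,5,1] (faults so far: 4)
  step 12: ref 1 -> HIT, frames=[3,5,1] (faults so far: 4)
  step 13: ref 1 -> HIT, frames=[3,5,1] (faults so far: 4)
  step 14: ref 1 -> HIT, frames=[3,5,1] (faults so far: 4)
  step 15: ref 4 -> FAULT, evict 1, frames=[3,5,4] (faults so far: 5)
  Optimal total faults: 5

Answer: 5 6 5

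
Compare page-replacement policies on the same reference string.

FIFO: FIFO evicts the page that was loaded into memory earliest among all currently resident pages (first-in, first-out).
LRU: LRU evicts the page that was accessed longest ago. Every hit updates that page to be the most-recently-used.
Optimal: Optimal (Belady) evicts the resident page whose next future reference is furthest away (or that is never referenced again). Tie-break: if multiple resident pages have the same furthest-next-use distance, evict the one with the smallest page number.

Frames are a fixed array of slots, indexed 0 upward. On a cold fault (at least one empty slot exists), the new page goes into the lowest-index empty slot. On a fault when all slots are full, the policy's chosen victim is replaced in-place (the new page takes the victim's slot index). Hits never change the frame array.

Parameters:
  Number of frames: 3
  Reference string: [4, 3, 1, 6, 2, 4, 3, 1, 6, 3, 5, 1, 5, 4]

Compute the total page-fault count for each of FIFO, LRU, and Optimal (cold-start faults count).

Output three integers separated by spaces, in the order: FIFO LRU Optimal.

--- FIFO ---
  step 0: ref 4 -> FAULT, frames=[4,-,-] (faults so far: 1)
  step 1: ref 3 -> FAULT, frames=[4,3,-] (faults so far: 2)
  step 2: ref 1 -> FAULT, frames=[4,3,1] (faults so far: 3)
  step 3: ref 6 -> FAULT, evict 4, frames=[6,3,1] (faults so far: 4)
  step 4: ref 2 -> FAULT, evict 3, frames=[6,2,1] (faults so far: 5)
  step 5: ref 4 -> FAULT, evict 1, frames=[6,2,4] (faults so far: 6)
  step 6: ref 3 -> FAULT, evict 6, frames=[3,2,4] (faults so far: 7)
  step 7: ref 1 -> FAULT, evict 2, frames=[3,1,4] (faults so far: 8)
  step 8: ref 6 -> FAULT, evict 4, frames=[3,1,6] (faults so far: 9)
  step 9: ref 3 -> HIT, frames=[3,1,6] (faults so far: 9)
  step 10: ref 5 -> FAULT, evict 3, frames=[5,1,6] (faults so far: 10)
  step 11: ref 1 -> HIT, frames=[5,1,6] (faults so far: 10)
  step 12: ref 5 -> HIT, frames=[5,1,6] (faults so far: 10)
  step 13: ref 4 -> FAULT, evict 1, frames=[5,4,6] (faults so far: 11)
  FIFO total faults: 11
--- LRU ---
  step 0: ref 4 -> FAULT, frames=[4,-,-] (faults so far: 1)
  step 1: ref 3 -> FAULT, frames=[4,3,-] (faults so far: 2)
  step 2: ref 1 -> FAULT, frames=[4,3,1] (faults so far: 3)
  step 3: ref 6 -> FAULT, evict 4, frames=[6,3,1] (faults so far: 4)
  step 4: ref 2 -> FAULT, evict 3, frames=[6,2,1] (faults so far: 5)
  step 5: ref 4 -> FAULT, evict 1, frames=[6,2,4] (faults so far: 6)
  step 6: ref 3 -> FAULT, evict 6, frames=[3,2,4] (faults so far: 7)
  step 7: ref 1 -> FAULT, evict 2, frames=[3,1,4] (faults so far: 8)
  step 8: ref 6 -> FAULT, evict 4, frames=[3,1,6] (faults so far: 9)
  step 9: ref 3 -> HIT, frames=[3,1,6] (faults so far: 9)
  step 10: ref 5 -> FAULT, evict 1, frames=[3,5,6] (faults so far: 10)
  step 11: ref 1 -> FAULT, evict 6, frames=[3,5,1] (faults so far: 11)
  step 12: ref 5 -> HIT, frames=[3,5,1] (faults so far: 11)
  step 13: ref 4 -> FAULT, evict 3, frames=[4,5,1] (faults so far: 12)
  LRU total faults: 12
--- Optimal ---
  step 0: ref 4 -> FAULT, frames=[4,-,-] (faults so far: 1)
  step 1: ref 3 -> FAULT, frames=[4,3,-] (faults so far: 2)
  step 2: ref 1 -> FAULT, frames=[4,3,1] (faults so far: 3)
  step 3: ref 6 -> FAULT, evict 1, frames=[4,3,6] (faults so far: 4)
  step 4: ref 2 -> FAULT, evict 6, frames=[4,3,2] (faults so far: 5)
  step 5: ref 4 -> HIT, frames=[4,3,2] (faults so far: 5)
  step 6: ref 3 -> HIT, frames=[4,3,2] (faults so far: 5)
  step 7: ref 1 -> FAULT, evict 2, frames=[4,3,1] (faults so far: 6)
  step 8: ref 6 -> FAULT, evict 4, frames=[6,3,1] (faults so far: 7)
  step 9: ref 3 -> HIT, frames=[6,3,1] (faults so far: 7)
  step 10: ref 5 -> FAULT, evict 3, frames=[6,5,1] (faults so far: 8)
  step 11: ref 1 -> HIT, frames=[6,5,1] (faults so far: 8)
  step 12: ref 5 -> HIT, frames=[6,5,1] (faults so far: 8)
  step 13: ref 4 -> FAULT, evict 1, frames=[6,5,4] (faults so far: 9)
  Optimal total faults: 9

Answer: 11 12 9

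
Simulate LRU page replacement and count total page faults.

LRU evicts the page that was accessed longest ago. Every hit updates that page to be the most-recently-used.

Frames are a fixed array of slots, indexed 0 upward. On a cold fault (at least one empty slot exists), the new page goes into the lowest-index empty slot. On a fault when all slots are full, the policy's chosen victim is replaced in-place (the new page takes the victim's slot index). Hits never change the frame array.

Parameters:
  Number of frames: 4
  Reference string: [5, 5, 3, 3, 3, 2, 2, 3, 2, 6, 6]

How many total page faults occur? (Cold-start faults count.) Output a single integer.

Step 0: ref 5 → FAULT, frames=[5,-,-,-]
Step 1: ref 5 → HIT, frames=[5,-,-,-]
Step 2: ref 3 → FAULT, frames=[5,3,-,-]
Step 3: ref 3 → HIT, frames=[5,3,-,-]
Step 4: ref 3 → HIT, frames=[5,3,-,-]
Step 5: ref 2 → FAULT, frames=[5,3,2,-]
Step 6: ref 2 → HIT, frames=[5,3,2,-]
Step 7: ref 3 → HIT, frames=[5,3,2,-]
Step 8: ref 2 → HIT, frames=[5,3,2,-]
Step 9: ref 6 → FAULT, frames=[5,3,2,6]
Step 10: ref 6 → HIT, frames=[5,3,2,6]
Total faults: 4

Answer: 4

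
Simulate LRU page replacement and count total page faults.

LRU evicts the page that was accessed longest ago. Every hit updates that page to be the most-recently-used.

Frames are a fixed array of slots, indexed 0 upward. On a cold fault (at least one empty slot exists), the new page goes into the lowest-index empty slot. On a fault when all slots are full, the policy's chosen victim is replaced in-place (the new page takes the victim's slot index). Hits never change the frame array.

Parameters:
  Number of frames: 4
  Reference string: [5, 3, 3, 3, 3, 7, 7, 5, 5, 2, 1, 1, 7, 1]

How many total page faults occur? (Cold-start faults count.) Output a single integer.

Answer: 5

Derivation:
Step 0: ref 5 → FAULT, frames=[5,-,-,-]
Step 1: ref 3 → FAULT, frames=[5,3,-,-]
Step 2: ref 3 → HIT, frames=[5,3,-,-]
Step 3: ref 3 → HIT, frames=[5,3,-,-]
Step 4: ref 3 → HIT, frames=[5,3,-,-]
Step 5: ref 7 → FAULT, frames=[5,3,7,-]
Step 6: ref 7 → HIT, frames=[5,3,7,-]
Step 7: ref 5 → HIT, frames=[5,3,7,-]
Step 8: ref 5 → HIT, frames=[5,3,7,-]
Step 9: ref 2 → FAULT, frames=[5,3,7,2]
Step 10: ref 1 → FAULT (evict 3), frames=[5,1,7,2]
Step 11: ref 1 → HIT, frames=[5,1,7,2]
Step 12: ref 7 → HIT, frames=[5,1,7,2]
Step 13: ref 1 → HIT, frames=[5,1,7,2]
Total faults: 5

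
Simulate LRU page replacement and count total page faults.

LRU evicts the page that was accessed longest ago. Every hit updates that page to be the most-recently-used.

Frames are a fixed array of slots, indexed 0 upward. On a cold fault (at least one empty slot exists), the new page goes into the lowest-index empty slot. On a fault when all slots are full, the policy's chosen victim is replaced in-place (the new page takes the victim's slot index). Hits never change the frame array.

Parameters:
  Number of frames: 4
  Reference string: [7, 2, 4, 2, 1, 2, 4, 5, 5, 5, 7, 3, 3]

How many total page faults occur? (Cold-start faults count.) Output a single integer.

Answer: 7

Derivation:
Step 0: ref 7 → FAULT, frames=[7,-,-,-]
Step 1: ref 2 → FAULT, frames=[7,2,-,-]
Step 2: ref 4 → FAULT, frames=[7,2,4,-]
Step 3: ref 2 → HIT, frames=[7,2,4,-]
Step 4: ref 1 → FAULT, frames=[7,2,4,1]
Step 5: ref 2 → HIT, frames=[7,2,4,1]
Step 6: ref 4 → HIT, frames=[7,2,4,1]
Step 7: ref 5 → FAULT (evict 7), frames=[5,2,4,1]
Step 8: ref 5 → HIT, frames=[5,2,4,1]
Step 9: ref 5 → HIT, frames=[5,2,4,1]
Step 10: ref 7 → FAULT (evict 1), frames=[5,2,4,7]
Step 11: ref 3 → FAULT (evict 2), frames=[5,3,4,7]
Step 12: ref 3 → HIT, frames=[5,3,4,7]
Total faults: 7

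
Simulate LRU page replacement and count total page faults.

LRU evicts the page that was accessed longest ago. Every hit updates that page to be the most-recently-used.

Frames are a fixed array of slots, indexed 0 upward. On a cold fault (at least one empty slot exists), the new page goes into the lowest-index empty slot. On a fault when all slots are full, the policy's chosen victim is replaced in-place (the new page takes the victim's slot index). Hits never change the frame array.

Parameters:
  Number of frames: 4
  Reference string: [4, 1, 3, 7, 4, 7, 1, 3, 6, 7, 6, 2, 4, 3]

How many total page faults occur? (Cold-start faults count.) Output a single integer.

Answer: 8

Derivation:
Step 0: ref 4 → FAULT, frames=[4,-,-,-]
Step 1: ref 1 → FAULT, frames=[4,1,-,-]
Step 2: ref 3 → FAULT, frames=[4,1,3,-]
Step 3: ref 7 → FAULT, frames=[4,1,3,7]
Step 4: ref 4 → HIT, frames=[4,1,3,7]
Step 5: ref 7 → HIT, frames=[4,1,3,7]
Step 6: ref 1 → HIT, frames=[4,1,3,7]
Step 7: ref 3 → HIT, frames=[4,1,3,7]
Step 8: ref 6 → FAULT (evict 4), frames=[6,1,3,7]
Step 9: ref 7 → HIT, frames=[6,1,3,7]
Step 10: ref 6 → HIT, frames=[6,1,3,7]
Step 11: ref 2 → FAULT (evict 1), frames=[6,2,3,7]
Step 12: ref 4 → FAULT (evict 3), frames=[6,2,4,7]
Step 13: ref 3 → FAULT (evict 7), frames=[6,2,4,3]
Total faults: 8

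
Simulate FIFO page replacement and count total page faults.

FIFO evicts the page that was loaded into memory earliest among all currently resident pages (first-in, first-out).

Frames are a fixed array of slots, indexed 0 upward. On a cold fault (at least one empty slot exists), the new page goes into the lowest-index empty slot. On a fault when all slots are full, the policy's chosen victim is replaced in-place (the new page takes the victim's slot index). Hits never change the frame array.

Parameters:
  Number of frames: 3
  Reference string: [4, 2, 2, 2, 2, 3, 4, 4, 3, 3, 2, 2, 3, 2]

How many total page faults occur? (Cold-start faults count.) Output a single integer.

Step 0: ref 4 → FAULT, frames=[4,-,-]
Step 1: ref 2 → FAULT, frames=[4,2,-]
Step 2: ref 2 → HIT, frames=[4,2,-]
Step 3: ref 2 → HIT, frames=[4,2,-]
Step 4: ref 2 → HIT, frames=[4,2,-]
Step 5: ref 3 → FAULT, frames=[4,2,3]
Step 6: ref 4 → HIT, frames=[4,2,3]
Step 7: ref 4 → HIT, frames=[4,2,3]
Step 8: ref 3 → HIT, frames=[4,2,3]
Step 9: ref 3 → HIT, frames=[4,2,3]
Step 10: ref 2 → HIT, frames=[4,2,3]
Step 11: ref 2 → HIT, frames=[4,2,3]
Step 12: ref 3 → HIT, frames=[4,2,3]
Step 13: ref 2 → HIT, frames=[4,2,3]
Total faults: 3

Answer: 3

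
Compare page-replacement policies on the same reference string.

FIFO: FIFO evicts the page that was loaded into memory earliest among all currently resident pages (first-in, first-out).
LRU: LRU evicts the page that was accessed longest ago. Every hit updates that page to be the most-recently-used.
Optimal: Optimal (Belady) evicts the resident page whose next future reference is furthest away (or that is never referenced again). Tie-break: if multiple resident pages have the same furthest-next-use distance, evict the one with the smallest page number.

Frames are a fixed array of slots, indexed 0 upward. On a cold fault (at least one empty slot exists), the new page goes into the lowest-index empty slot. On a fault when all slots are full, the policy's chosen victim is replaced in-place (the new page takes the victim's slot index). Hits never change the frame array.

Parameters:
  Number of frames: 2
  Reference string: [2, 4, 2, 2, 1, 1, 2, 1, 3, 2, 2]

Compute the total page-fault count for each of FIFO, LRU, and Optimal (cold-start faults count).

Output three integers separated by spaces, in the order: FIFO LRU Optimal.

Answer: 5 5 4

Derivation:
--- FIFO ---
  step 0: ref 2 -> FAULT, frames=[2,-] (faults so far: 1)
  step 1: ref 4 -> FAULT, frames=[2,4] (faults so far: 2)
  step 2: ref 2 -> HIT, frames=[2,4] (faults so far: 2)
  step 3: ref 2 -> HIT, frames=[2,4] (faults so far: 2)
  step 4: ref 1 -> FAULT, evict 2, frames=[1,4] (faults so far: 3)
  step 5: ref 1 -> HIT, frames=[1,4] (faults so far: 3)
  step 6: ref 2 -> FAULT, evict 4, frames=[1,2] (faults so far: 4)
  step 7: ref 1 -> HIT, frames=[1,2] (faults so far: 4)
  step 8: ref 3 -> FAULT, evict 1, frames=[3,2] (faults so far: 5)
  step 9: ref 2 -> HIT, frames=[3,2] (faults so far: 5)
  step 10: ref 2 -> HIT, frames=[3,2] (faults so far: 5)
  FIFO total faults: 5
--- LRU ---
  step 0: ref 2 -> FAULT, frames=[2,-] (faults so far: 1)
  step 1: ref 4 -> FAULT, frames=[2,4] (faults so far: 2)
  step 2: ref 2 -> HIT, frames=[2,4] (faults so far: 2)
  step 3: ref 2 -> HIT, frames=[2,4] (faults so far: 2)
  step 4: ref 1 -> FAULT, evict 4, frames=[2,1] (faults so far: 3)
  step 5: ref 1 -> HIT, frames=[2,1] (faults so far: 3)
  step 6: ref 2 -> HIT, frames=[2,1] (faults so far: 3)
  step 7: ref 1 -> HIT, frames=[2,1] (faults so far: 3)
  step 8: ref 3 -> FAULT, evict 2, frames=[3,1] (faults so far: 4)
  step 9: ref 2 -> FAULT, evict 1, frames=[3,2] (faults so far: 5)
  step 10: ref 2 -> HIT, frames=[3,2] (faults so far: 5)
  LRU total faults: 5
--- Optimal ---
  step 0: ref 2 -> FAULT, frames=[2,-] (faults so far: 1)
  step 1: ref 4 -> FAULT, frames=[2,4] (faults so far: 2)
  step 2: ref 2 -> HIT, frames=[2,4] (faults so far: 2)
  step 3: ref 2 -> HIT, frames=[2,4] (faults so far: 2)
  step 4: ref 1 -> FAULT, evict 4, frames=[2,1] (faults so far: 3)
  step 5: ref 1 -> HIT, frames=[2,1] (faults so far: 3)
  step 6: ref 2 -> HIT, frames=[2,1] (faults so far: 3)
  step 7: ref 1 -> HIT, frames=[2,1] (faults so far: 3)
  step 8: ref 3 -> FAULT, evict 1, frames=[2,3] (faults so far: 4)
  step 9: ref 2 -> HIT, frames=[2,3] (faults so far: 4)
  step 10: ref 2 -> HIT, frames=[2,3] (faults so far: 4)
  Optimal total faults: 4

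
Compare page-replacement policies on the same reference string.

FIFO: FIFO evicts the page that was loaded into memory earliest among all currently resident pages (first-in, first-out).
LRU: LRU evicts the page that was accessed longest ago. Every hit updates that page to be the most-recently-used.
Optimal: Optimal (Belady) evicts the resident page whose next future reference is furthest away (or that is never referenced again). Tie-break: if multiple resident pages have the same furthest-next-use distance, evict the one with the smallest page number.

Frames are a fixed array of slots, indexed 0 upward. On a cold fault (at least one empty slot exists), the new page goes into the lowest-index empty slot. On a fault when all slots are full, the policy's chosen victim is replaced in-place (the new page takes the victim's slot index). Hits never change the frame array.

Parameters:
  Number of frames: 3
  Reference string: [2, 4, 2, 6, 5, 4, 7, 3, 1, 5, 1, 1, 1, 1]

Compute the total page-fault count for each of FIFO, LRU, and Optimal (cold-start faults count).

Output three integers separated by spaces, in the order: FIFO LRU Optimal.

--- FIFO ---
  step 0: ref 2 -> FAULT, frames=[2,-,-] (faults so far: 1)
  step 1: ref 4 -> FAULT, frames=[2,4,-] (faults so far: 2)
  step 2: ref 2 -> HIT, frames=[2,4,-] (faults so far: 2)
  step 3: ref 6 -> FAULT, frames=[2,4,6] (faults so far: 3)
  step 4: ref 5 -> FAULT, evict 2, frames=[5,4,6] (faults so far: 4)
  step 5: ref 4 -> HIT, frames=[5,4,6] (faults so far: 4)
  step 6: ref 7 -> FAULT, evict 4, frames=[5,7,6] (faults so far: 5)
  step 7: ref 3 -> FAULT, evict 6, frames=[5,7,3] (faults so far: 6)
  step 8: ref 1 -> FAULT, evict 5, frames=[1,7,3] (faults so far: 7)
  step 9: ref 5 -> FAULT, evict 7, frames=[1,5,3] (faults so far: 8)
  step 10: ref 1 -> HIT, frames=[1,5,3] (faults so far: 8)
  step 11: ref 1 -> HIT, frames=[1,5,3] (faults so far: 8)
  step 12: ref 1 -> HIT, frames=[1,5,3] (faults so far: 8)
  step 13: ref 1 -> HIT, frames=[1,5,3] (faults so far: 8)
  FIFO total faults: 8
--- LRU ---
  step 0: ref 2 -> FAULT, frames=[2,-,-] (faults so far: 1)
  step 1: ref 4 -> FAULT, frames=[2,4,-] (faults so far: 2)
  step 2: ref 2 -> HIT, frames=[2,4,-] (faults so far: 2)
  step 3: ref 6 -> FAULT, frames=[2,4,6] (faults so far: 3)
  step 4: ref 5 -> FAULT, evict 4, frames=[2,5,6] (faults so far: 4)
  step 5: ref 4 -> FAULT, evict 2, frames=[4,5,6] (faults so far: 5)
  step 6: ref 7 -> FAULT, evict 6, frames=[4,5,7] (faults so far: 6)
  step 7: ref 3 -> FAULT, evict 5, frames=[4,3,7] (faults so far: 7)
  step 8: ref 1 -> FAULT, evict 4, frames=[1,3,7] (faults so far: 8)
  step 9: ref 5 -> FAULT, evict 7, frames=[1,3,5] (faults so far: 9)
  step 10: ref 1 -> HIT, frames=[1,3,5] (faults so far: 9)
  step 11: ref 1 -> HIT, frames=[1,3,5] (faults so far: 9)
  step 12: ref 1 -> HIT, frames=[1,3,5] (faults so far: 9)
  step 13: ref 1 -> HIT, frames=[1,3,5] (faults so far: 9)
  LRU total faults: 9
--- Optimal ---
  step 0: ref 2 -> FAULT, frames=[2,-,-] (faults so far: 1)
  step 1: ref 4 -> FAULT, frames=[2,4,-] (faults so far: 2)
  step 2: ref 2 -> HIT, frames=[2,4,-] (faults so far: 2)
  step 3: ref 6 -> FAULT, frames=[2,4,6] (faults so far: 3)
  step 4: ref 5 -> FAULT, evict 2, frames=[5,4,6] (faults so far: 4)
  step 5: ref 4 -> HIT, frames=[5,4,6] (faults so far: 4)
  step 6: ref 7 -> FAULT, evict 4, frames=[5,7,6] (faults so far: 5)
  step 7: ref 3 -> FAULT, evict 6, frames=[5,7,3] (faults so far: 6)
  step 8: ref 1 -> FAULT, evict 3, frames=[5,7,1] (faults so far: 7)
  step 9: ref 5 -> HIT, frames=[5,7,1] (faults so far: 7)
  step 10: ref 1 -> HIT, frames=[5,7,1] (faults so far: 7)
  step 11: ref 1 -> HIT, frames=[5,7,1] (faults so far: 7)
  step 12: ref 1 -> HIT, frames=[5,7,1] (faults so far: 7)
  step 13: ref 1 -> HIT, frames=[5,7,1] (faults so far: 7)
  Optimal total faults: 7

Answer: 8 9 7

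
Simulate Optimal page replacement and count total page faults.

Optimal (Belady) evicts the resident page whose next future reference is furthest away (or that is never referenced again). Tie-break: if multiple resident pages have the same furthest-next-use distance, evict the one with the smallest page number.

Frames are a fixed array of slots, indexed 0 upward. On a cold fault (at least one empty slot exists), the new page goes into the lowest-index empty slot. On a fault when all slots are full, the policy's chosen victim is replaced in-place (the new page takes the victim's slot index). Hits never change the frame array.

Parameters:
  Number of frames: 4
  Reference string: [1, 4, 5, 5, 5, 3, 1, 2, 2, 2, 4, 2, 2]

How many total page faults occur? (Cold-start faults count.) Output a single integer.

Step 0: ref 1 → FAULT, frames=[1,-,-,-]
Step 1: ref 4 → FAULT, frames=[1,4,-,-]
Step 2: ref 5 → FAULT, frames=[1,4,5,-]
Step 3: ref 5 → HIT, frames=[1,4,5,-]
Step 4: ref 5 → HIT, frames=[1,4,5,-]
Step 5: ref 3 → FAULT, frames=[1,4,5,3]
Step 6: ref 1 → HIT, frames=[1,4,5,3]
Step 7: ref 2 → FAULT (evict 1), frames=[2,4,5,3]
Step 8: ref 2 → HIT, frames=[2,4,5,3]
Step 9: ref 2 → HIT, frames=[2,4,5,3]
Step 10: ref 4 → HIT, frames=[2,4,5,3]
Step 11: ref 2 → HIT, frames=[2,4,5,3]
Step 12: ref 2 → HIT, frames=[2,4,5,3]
Total faults: 5

Answer: 5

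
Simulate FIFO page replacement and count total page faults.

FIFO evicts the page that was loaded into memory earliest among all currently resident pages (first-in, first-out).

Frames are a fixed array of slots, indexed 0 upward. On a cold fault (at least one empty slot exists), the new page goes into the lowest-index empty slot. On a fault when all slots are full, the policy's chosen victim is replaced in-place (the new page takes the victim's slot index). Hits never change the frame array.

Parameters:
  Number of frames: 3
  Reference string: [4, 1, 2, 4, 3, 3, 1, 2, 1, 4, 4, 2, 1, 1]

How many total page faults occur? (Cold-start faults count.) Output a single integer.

Answer: 6

Derivation:
Step 0: ref 4 → FAULT, frames=[4,-,-]
Step 1: ref 1 → FAULT, frames=[4,1,-]
Step 2: ref 2 → FAULT, frames=[4,1,2]
Step 3: ref 4 → HIT, frames=[4,1,2]
Step 4: ref 3 → FAULT (evict 4), frames=[3,1,2]
Step 5: ref 3 → HIT, frames=[3,1,2]
Step 6: ref 1 → HIT, frames=[3,1,2]
Step 7: ref 2 → HIT, frames=[3,1,2]
Step 8: ref 1 → HIT, frames=[3,1,2]
Step 9: ref 4 → FAULT (evict 1), frames=[3,4,2]
Step 10: ref 4 → HIT, frames=[3,4,2]
Step 11: ref 2 → HIT, frames=[3,4,2]
Step 12: ref 1 → FAULT (evict 2), frames=[3,4,1]
Step 13: ref 1 → HIT, frames=[3,4,1]
Total faults: 6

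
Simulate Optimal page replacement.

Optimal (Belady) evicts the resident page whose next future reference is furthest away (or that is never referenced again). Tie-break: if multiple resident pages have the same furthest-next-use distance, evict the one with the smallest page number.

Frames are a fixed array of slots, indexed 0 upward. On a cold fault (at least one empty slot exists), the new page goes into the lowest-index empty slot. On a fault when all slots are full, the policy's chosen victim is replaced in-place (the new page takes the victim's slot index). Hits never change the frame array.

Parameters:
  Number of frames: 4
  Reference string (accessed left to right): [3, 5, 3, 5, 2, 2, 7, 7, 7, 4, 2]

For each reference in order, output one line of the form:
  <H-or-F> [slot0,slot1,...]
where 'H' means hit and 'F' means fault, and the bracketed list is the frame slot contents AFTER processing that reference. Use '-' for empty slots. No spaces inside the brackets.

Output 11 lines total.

F [3,-,-,-]
F [3,5,-,-]
H [3,5,-,-]
H [3,5,-,-]
F [3,5,2,-]
H [3,5,2,-]
F [3,5,2,7]
H [3,5,2,7]
H [3,5,2,7]
F [4,5,2,7]
H [4,5,2,7]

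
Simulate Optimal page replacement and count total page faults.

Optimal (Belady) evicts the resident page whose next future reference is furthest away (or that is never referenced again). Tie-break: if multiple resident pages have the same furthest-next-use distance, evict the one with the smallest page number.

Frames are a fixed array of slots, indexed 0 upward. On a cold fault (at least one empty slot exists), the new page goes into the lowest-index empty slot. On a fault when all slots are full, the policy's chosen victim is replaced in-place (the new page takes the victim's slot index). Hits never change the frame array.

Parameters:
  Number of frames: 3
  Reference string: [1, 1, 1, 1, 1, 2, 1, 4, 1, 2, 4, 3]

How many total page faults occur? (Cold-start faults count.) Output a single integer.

Step 0: ref 1 → FAULT, frames=[1,-,-]
Step 1: ref 1 → HIT, frames=[1,-,-]
Step 2: ref 1 → HIT, frames=[1,-,-]
Step 3: ref 1 → HIT, frames=[1,-,-]
Step 4: ref 1 → HIT, frames=[1,-,-]
Step 5: ref 2 → FAULT, frames=[1,2,-]
Step 6: ref 1 → HIT, frames=[1,2,-]
Step 7: ref 4 → FAULT, frames=[1,2,4]
Step 8: ref 1 → HIT, frames=[1,2,4]
Step 9: ref 2 → HIT, frames=[1,2,4]
Step 10: ref 4 → HIT, frames=[1,2,4]
Step 11: ref 3 → FAULT (evict 1), frames=[3,2,4]
Total faults: 4

Answer: 4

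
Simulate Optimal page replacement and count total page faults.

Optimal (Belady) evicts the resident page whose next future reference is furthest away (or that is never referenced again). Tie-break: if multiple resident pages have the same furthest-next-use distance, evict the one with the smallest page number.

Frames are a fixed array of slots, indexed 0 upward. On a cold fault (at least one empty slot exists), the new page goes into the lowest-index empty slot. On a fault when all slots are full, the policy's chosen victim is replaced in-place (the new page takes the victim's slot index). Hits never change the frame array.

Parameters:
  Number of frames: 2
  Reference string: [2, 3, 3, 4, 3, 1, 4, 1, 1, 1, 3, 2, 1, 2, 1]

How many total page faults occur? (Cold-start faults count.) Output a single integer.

Step 0: ref 2 → FAULT, frames=[2,-]
Step 1: ref 3 → FAULT, frames=[2,3]
Step 2: ref 3 → HIT, frames=[2,3]
Step 3: ref 4 → FAULT (evict 2), frames=[4,3]
Step 4: ref 3 → HIT, frames=[4,3]
Step 5: ref 1 → FAULT (evict 3), frames=[4,1]
Step 6: ref 4 → HIT, frames=[4,1]
Step 7: ref 1 → HIT, frames=[4,1]
Step 8: ref 1 → HIT, frames=[4,1]
Step 9: ref 1 → HIT, frames=[4,1]
Step 10: ref 3 → FAULT (evict 4), frames=[3,1]
Step 11: ref 2 → FAULT (evict 3), frames=[2,1]
Step 12: ref 1 → HIT, frames=[2,1]
Step 13: ref 2 → HIT, frames=[2,1]
Step 14: ref 1 → HIT, frames=[2,1]
Total faults: 6

Answer: 6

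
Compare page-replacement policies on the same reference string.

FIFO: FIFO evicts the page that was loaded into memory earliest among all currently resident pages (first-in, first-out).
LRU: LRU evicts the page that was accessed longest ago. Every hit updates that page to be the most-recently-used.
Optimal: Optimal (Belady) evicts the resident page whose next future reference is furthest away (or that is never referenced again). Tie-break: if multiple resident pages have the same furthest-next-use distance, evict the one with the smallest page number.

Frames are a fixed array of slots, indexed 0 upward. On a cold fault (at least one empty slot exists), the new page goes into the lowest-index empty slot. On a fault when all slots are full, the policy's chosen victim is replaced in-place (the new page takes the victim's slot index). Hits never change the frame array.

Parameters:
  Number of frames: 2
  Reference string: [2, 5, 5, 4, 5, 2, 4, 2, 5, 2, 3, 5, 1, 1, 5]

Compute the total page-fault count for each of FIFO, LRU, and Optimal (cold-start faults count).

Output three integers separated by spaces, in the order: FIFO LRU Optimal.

Answer: 8 9 7

Derivation:
--- FIFO ---
  step 0: ref 2 -> FAULT, frames=[2,-] (faults so far: 1)
  step 1: ref 5 -> FAULT, frames=[2,5] (faults so far: 2)
  step 2: ref 5 -> HIT, frames=[2,5] (faults so far: 2)
  step 3: ref 4 -> FAULT, evict 2, frames=[4,5] (faults so far: 3)
  step 4: ref 5 -> HIT, frames=[4,5] (faults so far: 3)
  step 5: ref 2 -> FAULT, evict 5, frames=[4,2] (faults so far: 4)
  step 6: ref 4 -> HIT, frames=[4,2] (faults so far: 4)
  step 7: ref 2 -> HIT, frames=[4,2] (faults so far: 4)
  step 8: ref 5 -> FAULT, evict 4, frames=[5,2] (faults so far: 5)
  step 9: ref 2 -> HIT, frames=[5,2] (faults so far: 5)
  step 10: ref 3 -> FAULT, evict 2, frames=[5,3] (faults so far: 6)
  step 11: ref 5 -> HIT, frames=[5,3] (faults so far: 6)
  step 12: ref 1 -> FAULT, evict 5, frames=[1,3] (faults so far: 7)
  step 13: ref 1 -> HIT, frames=[1,3] (faults so far: 7)
  step 14: ref 5 -> FAULT, evict 3, frames=[1,5] (faults so far: 8)
  FIFO total faults: 8
--- LRU ---
  step 0: ref 2 -> FAULT, frames=[2,-] (faults so far: 1)
  step 1: ref 5 -> FAULT, frames=[2,5] (faults so far: 2)
  step 2: ref 5 -> HIT, frames=[2,5] (faults so far: 2)
  step 3: ref 4 -> FAULT, evict 2, frames=[4,5] (faults so far: 3)
  step 4: ref 5 -> HIT, frames=[4,5] (faults so far: 3)
  step 5: ref 2 -> FAULT, evict 4, frames=[2,5] (faults so far: 4)
  step 6: ref 4 -> FAULT, evict 5, frames=[2,4] (faults so far: 5)
  step 7: ref 2 -> HIT, frames=[2,4] (faults so far: 5)
  step 8: ref 5 -> FAULT, evict 4, frames=[2,5] (faults so far: 6)
  step 9: ref 2 -> HIT, frames=[2,5] (faults so far: 6)
  step 10: ref 3 -> FAULT, evict 5, frames=[2,3] (faults so far: 7)
  step 11: ref 5 -> FAULT, evict 2, frames=[5,3] (faults so far: 8)
  step 12: ref 1 -> FAULT, evict 3, frames=[5,1] (faults so far: 9)
  step 13: ref 1 -> HIT, frames=[5,1] (faults so far: 9)
  step 14: ref 5 -> HIT, frames=[5,1] (faults so far: 9)
  LRU total faults: 9
--- Optimal ---
  step 0: ref 2 -> FAULT, frames=[2,-] (faults so far: 1)
  step 1: ref 5 -> FAULT, frames=[2,5] (faults so far: 2)
  step 2: ref 5 -> HIT, frames=[2,5] (faults so far: 2)
  step 3: ref 4 -> FAULT, evict 2, frames=[4,5] (faults so far: 3)
  step 4: ref 5 -> HIT, frames=[4,5] (faults so far: 3)
  step 5: ref 2 -> FAULT, evict 5, frames=[4,2] (faults so far: 4)
  step 6: ref 4 -> HIT, frames=[4,2] (faults so far: 4)
  step 7: ref 2 -> HIT, frames=[4,2] (faults so far: 4)
  step 8: ref 5 -> FAULT, evict 4, frames=[5,2] (faults so far: 5)
  step 9: ref 2 -> HIT, frames=[5,2] (faults so far: 5)
  step 10: ref 3 -> FAULT, evict 2, frames=[5,3] (faults so far: 6)
  step 11: ref 5 -> HIT, frames=[5,3] (faults so far: 6)
  step 12: ref 1 -> FAULT, evict 3, frames=[5,1] (faults so far: 7)
  step 13: ref 1 -> HIT, frames=[5,1] (faults so far: 7)
  step 14: ref 5 -> HIT, frames=[5,1] (faults so far: 7)
  Optimal total faults: 7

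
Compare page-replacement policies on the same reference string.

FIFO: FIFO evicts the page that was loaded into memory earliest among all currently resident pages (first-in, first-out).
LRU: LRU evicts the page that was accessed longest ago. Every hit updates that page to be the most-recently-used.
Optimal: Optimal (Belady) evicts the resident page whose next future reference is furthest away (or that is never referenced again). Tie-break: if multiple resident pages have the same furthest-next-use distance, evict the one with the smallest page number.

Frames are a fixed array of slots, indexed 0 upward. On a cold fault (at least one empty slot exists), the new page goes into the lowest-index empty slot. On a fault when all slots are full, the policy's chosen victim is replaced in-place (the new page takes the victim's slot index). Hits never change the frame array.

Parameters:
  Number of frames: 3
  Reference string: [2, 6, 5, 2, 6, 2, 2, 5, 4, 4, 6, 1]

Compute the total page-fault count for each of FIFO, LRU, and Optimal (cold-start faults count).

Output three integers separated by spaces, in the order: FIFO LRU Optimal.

Answer: 5 6 5

Derivation:
--- FIFO ---
  step 0: ref 2 -> FAULT, frames=[2,-,-] (faults so far: 1)
  step 1: ref 6 -> FAULT, frames=[2,6,-] (faults so far: 2)
  step 2: ref 5 -> FAULT, frames=[2,6,5] (faults so far: 3)
  step 3: ref 2 -> HIT, frames=[2,6,5] (faults so far: 3)
  step 4: ref 6 -> HIT, frames=[2,6,5] (faults so far: 3)
  step 5: ref 2 -> HIT, frames=[2,6,5] (faults so far: 3)
  step 6: ref 2 -> HIT, frames=[2,6,5] (faults so far: 3)
  step 7: ref 5 -> HIT, frames=[2,6,5] (faults so far: 3)
  step 8: ref 4 -> FAULT, evict 2, frames=[4,6,5] (faults so far: 4)
  step 9: ref 4 -> HIT, frames=[4,6,5] (faults so far: 4)
  step 10: ref 6 -> HIT, frames=[4,6,5] (faults so far: 4)
  step 11: ref 1 -> FAULT, evict 6, frames=[4,1,5] (faults so far: 5)
  FIFO total faults: 5
--- LRU ---
  step 0: ref 2 -> FAULT, frames=[2,-,-] (faults so far: 1)
  step 1: ref 6 -> FAULT, frames=[2,6,-] (faults so far: 2)
  step 2: ref 5 -> FAULT, frames=[2,6,5] (faults so far: 3)
  step 3: ref 2 -> HIT, frames=[2,6,5] (faults so far: 3)
  step 4: ref 6 -> HIT, frames=[2,6,5] (faults so far: 3)
  step 5: ref 2 -> HIT, frames=[2,6,5] (faults so far: 3)
  step 6: ref 2 -> HIT, frames=[2,6,5] (faults so far: 3)
  step 7: ref 5 -> HIT, frames=[2,6,5] (faults so far: 3)
  step 8: ref 4 -> FAULT, evict 6, frames=[2,4,5] (faults so far: 4)
  step 9: ref 4 -> HIT, frames=[2,4,5] (faults so far: 4)
  step 10: ref 6 -> FAULT, evict 2, frames=[6,4,5] (faults so far: 5)
  step 11: ref 1 -> FAULT, evict 5, frames=[6,4,1] (faults so far: 6)
  LRU total faults: 6
--- Optimal ---
  step 0: ref 2 -> FAULT, frames=[2,-,-] (faults so far: 1)
  step 1: ref 6 -> FAULT, frames=[2,6,-] (faults so far: 2)
  step 2: ref 5 -> FAULT, frames=[2,6,5] (faults so far: 3)
  step 3: ref 2 -> HIT, frames=[2,6,5] (faults so far: 3)
  step 4: ref 6 -> HIT, frames=[2,6,5] (faults so far: 3)
  step 5: ref 2 -> HIT, frames=[2,6,5] (faults so far: 3)
  step 6: ref 2 -> HIT, frames=[2,6,5] (faults so far: 3)
  step 7: ref 5 -> HIT, frames=[2,6,5] (faults so far: 3)
  step 8: ref 4 -> FAULT, evict 2, frames=[4,6,5] (faults so far: 4)
  step 9: ref 4 -> HIT, frames=[4,6,5] (faults so far: 4)
  step 10: ref 6 -> HIT, frames=[4,6,5] (faults so far: 4)
  step 11: ref 1 -> FAULT, evict 4, frames=[1,6,5] (faults so far: 5)
  Optimal total faults: 5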